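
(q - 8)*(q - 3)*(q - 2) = q^3 - 13*q^2 + 46*q - 48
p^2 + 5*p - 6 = (p - 1)*(p + 6)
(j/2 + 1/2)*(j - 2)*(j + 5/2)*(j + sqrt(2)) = j^4/2 + sqrt(2)*j^3/2 + 3*j^3/4 - 9*j^2/4 + 3*sqrt(2)*j^2/4 - 9*sqrt(2)*j/4 - 5*j/2 - 5*sqrt(2)/2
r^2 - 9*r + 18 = (r - 6)*(r - 3)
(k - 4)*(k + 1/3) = k^2 - 11*k/3 - 4/3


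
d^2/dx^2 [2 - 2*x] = 0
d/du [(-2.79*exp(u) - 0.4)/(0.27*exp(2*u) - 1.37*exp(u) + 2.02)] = (0.7533*exp(2*u) + 0.216*exp(u) - 6.1838)*exp(u)/(0.0729*exp(4*u) - 0.7398*exp(3*u) + 2.9677*exp(2*u) - 5.5348*exp(u) + 4.0804)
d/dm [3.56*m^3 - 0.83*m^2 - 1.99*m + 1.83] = 10.68*m^2 - 1.66*m - 1.99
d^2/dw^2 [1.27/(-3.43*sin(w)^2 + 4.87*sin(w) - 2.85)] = (59.765692*sin(w)^4 - 63.642621*sin(w)^3 - 109.187615*sin(w)^2 + 144.912207*sin(w) - 35.411156)/(3.43*sin(w)^2 - 4.87*sin(w) + 2.85)^3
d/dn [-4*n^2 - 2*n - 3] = -8*n - 2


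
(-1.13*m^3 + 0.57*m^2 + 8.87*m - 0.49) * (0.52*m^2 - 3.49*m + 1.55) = -0.5876*m^5 + 4.2401*m^4 + 0.8716*m^3 - 30.3276*m^2 + 15.4586*m - 0.7595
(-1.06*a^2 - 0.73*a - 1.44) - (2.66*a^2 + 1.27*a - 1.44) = -3.72*a^2 - 2.0*a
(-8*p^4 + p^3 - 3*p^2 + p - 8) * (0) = 0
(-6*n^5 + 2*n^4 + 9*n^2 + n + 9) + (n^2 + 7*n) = -6*n^5 + 2*n^4 + 10*n^2 + 8*n + 9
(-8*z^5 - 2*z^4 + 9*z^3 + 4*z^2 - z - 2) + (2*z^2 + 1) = -8*z^5 - 2*z^4 + 9*z^3 + 6*z^2 - z - 1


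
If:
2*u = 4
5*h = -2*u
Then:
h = -4/5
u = 2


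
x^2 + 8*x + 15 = (x + 3)*(x + 5)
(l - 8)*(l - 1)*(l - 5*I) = l^3 - 9*l^2 - 5*I*l^2 + 8*l + 45*I*l - 40*I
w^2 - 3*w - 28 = (w - 7)*(w + 4)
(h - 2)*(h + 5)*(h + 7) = h^3 + 10*h^2 + 11*h - 70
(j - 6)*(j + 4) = j^2 - 2*j - 24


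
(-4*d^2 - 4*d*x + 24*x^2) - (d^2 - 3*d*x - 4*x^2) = -5*d^2 - d*x + 28*x^2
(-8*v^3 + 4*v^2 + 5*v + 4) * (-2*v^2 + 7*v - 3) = 16*v^5 - 64*v^4 + 42*v^3 + 15*v^2 + 13*v - 12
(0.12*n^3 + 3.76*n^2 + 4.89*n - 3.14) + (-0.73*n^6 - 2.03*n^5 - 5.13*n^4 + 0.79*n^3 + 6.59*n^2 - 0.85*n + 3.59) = -0.73*n^6 - 2.03*n^5 - 5.13*n^4 + 0.91*n^3 + 10.35*n^2 + 4.04*n + 0.45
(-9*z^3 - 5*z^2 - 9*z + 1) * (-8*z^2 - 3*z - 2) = 72*z^5 + 67*z^4 + 105*z^3 + 29*z^2 + 15*z - 2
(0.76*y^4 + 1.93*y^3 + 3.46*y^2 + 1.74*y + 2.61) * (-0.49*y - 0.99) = -0.3724*y^5 - 1.6981*y^4 - 3.6061*y^3 - 4.278*y^2 - 3.0015*y - 2.5839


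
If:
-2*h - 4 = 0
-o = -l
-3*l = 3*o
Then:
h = -2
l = 0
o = 0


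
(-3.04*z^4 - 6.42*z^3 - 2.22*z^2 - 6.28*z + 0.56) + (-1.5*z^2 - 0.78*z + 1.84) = -3.04*z^4 - 6.42*z^3 - 3.72*z^2 - 7.06*z + 2.4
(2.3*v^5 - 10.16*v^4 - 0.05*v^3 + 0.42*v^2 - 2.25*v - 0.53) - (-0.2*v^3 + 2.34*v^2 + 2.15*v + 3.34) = 2.3*v^5 - 10.16*v^4 + 0.15*v^3 - 1.92*v^2 - 4.4*v - 3.87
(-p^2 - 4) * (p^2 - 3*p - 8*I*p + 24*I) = -p^4 + 3*p^3 + 8*I*p^3 - 4*p^2 - 24*I*p^2 + 12*p + 32*I*p - 96*I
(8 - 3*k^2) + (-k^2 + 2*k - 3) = -4*k^2 + 2*k + 5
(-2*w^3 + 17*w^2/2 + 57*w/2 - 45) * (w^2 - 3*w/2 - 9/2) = -2*w^5 + 23*w^4/2 + 99*w^3/4 - 126*w^2 - 243*w/4 + 405/2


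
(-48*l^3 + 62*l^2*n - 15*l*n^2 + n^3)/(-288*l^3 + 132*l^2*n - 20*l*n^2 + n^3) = (l - n)/(6*l - n)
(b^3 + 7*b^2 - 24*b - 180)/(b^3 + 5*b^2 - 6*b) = (b^2 + b - 30)/(b*(b - 1))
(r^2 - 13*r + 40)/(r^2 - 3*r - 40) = (r - 5)/(r + 5)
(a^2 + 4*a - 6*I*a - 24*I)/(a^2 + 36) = (a + 4)/(a + 6*I)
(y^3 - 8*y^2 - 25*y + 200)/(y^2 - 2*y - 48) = (y^2 - 25)/(y + 6)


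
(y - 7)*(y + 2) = y^2 - 5*y - 14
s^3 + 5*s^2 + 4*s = s*(s + 1)*(s + 4)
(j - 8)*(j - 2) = j^2 - 10*j + 16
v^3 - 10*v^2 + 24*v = v*(v - 6)*(v - 4)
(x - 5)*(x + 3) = x^2 - 2*x - 15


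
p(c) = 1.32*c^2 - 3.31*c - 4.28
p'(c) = 2.64*c - 3.31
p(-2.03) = 7.88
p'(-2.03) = -8.67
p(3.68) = 1.42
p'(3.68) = 6.41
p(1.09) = -6.32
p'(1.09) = -0.43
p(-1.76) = 5.63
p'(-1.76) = -7.96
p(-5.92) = 61.58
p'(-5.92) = -18.94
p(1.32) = -6.35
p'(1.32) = 0.17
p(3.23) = -1.20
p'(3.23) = 5.22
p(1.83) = -5.92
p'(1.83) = 1.52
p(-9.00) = 132.43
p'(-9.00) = -27.07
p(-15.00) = 342.37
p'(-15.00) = -42.91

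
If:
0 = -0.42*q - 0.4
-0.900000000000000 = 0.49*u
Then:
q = -0.95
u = -1.84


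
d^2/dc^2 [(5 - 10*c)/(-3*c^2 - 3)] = 10*(4*c^2*(2*c - 1) + (1 - 6*c)*(c^2 + 1))/(3*(c^2 + 1)^3)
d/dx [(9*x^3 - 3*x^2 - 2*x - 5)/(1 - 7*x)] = (-126*x^3 + 48*x^2 - 6*x - 37)/(49*x^2 - 14*x + 1)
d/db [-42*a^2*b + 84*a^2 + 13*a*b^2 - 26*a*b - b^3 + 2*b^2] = -42*a^2 + 26*a*b - 26*a - 3*b^2 + 4*b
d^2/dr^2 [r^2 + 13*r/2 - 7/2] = 2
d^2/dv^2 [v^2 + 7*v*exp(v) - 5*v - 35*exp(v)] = 7*v*exp(v) - 21*exp(v) + 2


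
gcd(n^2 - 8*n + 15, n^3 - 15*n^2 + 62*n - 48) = 1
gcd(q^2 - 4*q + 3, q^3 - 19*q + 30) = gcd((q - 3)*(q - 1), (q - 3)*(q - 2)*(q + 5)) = q - 3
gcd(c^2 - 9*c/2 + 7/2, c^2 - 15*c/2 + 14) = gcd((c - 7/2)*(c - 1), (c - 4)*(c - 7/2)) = c - 7/2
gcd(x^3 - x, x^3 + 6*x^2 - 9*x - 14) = x + 1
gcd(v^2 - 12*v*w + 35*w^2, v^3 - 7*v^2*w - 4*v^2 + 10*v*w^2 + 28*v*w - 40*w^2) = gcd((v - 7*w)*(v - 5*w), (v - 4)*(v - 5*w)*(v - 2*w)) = v - 5*w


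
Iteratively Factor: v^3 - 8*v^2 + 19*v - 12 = (v - 1)*(v^2 - 7*v + 12) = (v - 3)*(v - 1)*(v - 4)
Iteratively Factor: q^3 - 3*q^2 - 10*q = (q)*(q^2 - 3*q - 10) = q*(q - 5)*(q + 2)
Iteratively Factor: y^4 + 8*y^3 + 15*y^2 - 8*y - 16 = (y + 4)*(y^3 + 4*y^2 - y - 4) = (y + 1)*(y + 4)*(y^2 + 3*y - 4) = (y - 1)*(y + 1)*(y + 4)*(y + 4)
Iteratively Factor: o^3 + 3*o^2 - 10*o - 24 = (o - 3)*(o^2 + 6*o + 8) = (o - 3)*(o + 2)*(o + 4)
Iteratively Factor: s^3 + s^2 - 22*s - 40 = (s + 4)*(s^2 - 3*s - 10) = (s - 5)*(s + 4)*(s + 2)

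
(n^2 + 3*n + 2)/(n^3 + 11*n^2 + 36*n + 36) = (n + 1)/(n^2 + 9*n + 18)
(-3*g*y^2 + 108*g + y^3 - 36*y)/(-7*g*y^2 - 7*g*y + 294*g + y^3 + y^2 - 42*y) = (-3*g*y - 18*g + y^2 + 6*y)/(-7*g*y - 49*g + y^2 + 7*y)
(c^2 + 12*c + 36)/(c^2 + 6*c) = (c + 6)/c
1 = 1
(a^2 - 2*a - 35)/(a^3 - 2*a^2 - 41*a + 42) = (a + 5)/(a^2 + 5*a - 6)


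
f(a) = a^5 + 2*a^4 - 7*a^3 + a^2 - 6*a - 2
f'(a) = 5*a^4 + 8*a^3 - 21*a^2 + 2*a - 6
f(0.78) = -8.36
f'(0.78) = -11.57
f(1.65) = -13.57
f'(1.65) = 13.12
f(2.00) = -2.00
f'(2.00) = 58.00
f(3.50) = 514.47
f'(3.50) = 837.06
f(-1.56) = 38.97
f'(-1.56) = -60.98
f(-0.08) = -1.51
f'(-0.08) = -6.30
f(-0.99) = 12.68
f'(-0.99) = -31.52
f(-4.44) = -291.20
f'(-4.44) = 814.04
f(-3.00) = 133.00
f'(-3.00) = -12.00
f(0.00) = -2.00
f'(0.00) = -6.00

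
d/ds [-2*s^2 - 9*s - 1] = -4*s - 9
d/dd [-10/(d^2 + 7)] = 20*d/(d^2 + 7)^2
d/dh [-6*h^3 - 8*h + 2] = -18*h^2 - 8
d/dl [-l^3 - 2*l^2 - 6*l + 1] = -3*l^2 - 4*l - 6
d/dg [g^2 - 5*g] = 2*g - 5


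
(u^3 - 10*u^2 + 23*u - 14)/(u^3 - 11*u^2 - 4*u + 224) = (u^2 - 3*u + 2)/(u^2 - 4*u - 32)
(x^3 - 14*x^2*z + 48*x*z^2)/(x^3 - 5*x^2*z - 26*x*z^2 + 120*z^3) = x*(x - 8*z)/(x^2 + x*z - 20*z^2)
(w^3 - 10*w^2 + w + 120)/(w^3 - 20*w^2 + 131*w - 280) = (w + 3)/(w - 7)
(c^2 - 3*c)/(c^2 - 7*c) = (c - 3)/(c - 7)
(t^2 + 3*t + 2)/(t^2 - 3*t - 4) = (t + 2)/(t - 4)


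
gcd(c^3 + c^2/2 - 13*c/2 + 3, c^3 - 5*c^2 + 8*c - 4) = c - 2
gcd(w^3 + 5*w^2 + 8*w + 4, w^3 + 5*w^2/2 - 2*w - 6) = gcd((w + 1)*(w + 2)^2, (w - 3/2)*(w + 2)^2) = w^2 + 4*w + 4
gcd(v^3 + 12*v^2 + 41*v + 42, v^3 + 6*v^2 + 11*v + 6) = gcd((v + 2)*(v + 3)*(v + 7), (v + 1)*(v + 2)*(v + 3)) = v^2 + 5*v + 6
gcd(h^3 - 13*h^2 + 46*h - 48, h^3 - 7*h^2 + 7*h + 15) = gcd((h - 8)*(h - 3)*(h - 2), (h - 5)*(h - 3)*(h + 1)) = h - 3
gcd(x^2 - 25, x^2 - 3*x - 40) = x + 5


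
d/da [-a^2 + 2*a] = 2 - 2*a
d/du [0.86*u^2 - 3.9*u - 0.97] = 1.72*u - 3.9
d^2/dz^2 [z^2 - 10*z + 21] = 2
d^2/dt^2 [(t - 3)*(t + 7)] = 2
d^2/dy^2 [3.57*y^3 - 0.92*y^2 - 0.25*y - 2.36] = 21.42*y - 1.84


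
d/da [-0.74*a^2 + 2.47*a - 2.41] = 2.47 - 1.48*a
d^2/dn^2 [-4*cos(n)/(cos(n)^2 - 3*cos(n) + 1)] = (-4*sin(n)^2*cos(n) - 12*sin(n)^2 - 24*cos(n) + 36)*sin(n)^2/(sin(n)^2 + 3*cos(n) - 2)^3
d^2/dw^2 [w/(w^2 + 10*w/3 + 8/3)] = 6*(4*w*(3*w + 5)^2 - (9*w + 10)*(3*w^2 + 10*w + 8))/(3*w^2 + 10*w + 8)^3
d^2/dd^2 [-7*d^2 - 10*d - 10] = -14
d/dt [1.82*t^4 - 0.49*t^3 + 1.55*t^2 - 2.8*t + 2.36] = 7.28*t^3 - 1.47*t^2 + 3.1*t - 2.8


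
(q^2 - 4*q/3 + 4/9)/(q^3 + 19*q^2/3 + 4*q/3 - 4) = (q - 2/3)/(q^2 + 7*q + 6)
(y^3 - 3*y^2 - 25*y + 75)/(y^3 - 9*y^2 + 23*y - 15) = (y + 5)/(y - 1)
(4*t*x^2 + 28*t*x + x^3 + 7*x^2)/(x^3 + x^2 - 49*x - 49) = x*(4*t + x)/(x^2 - 6*x - 7)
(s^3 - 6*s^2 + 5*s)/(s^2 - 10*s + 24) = s*(s^2 - 6*s + 5)/(s^2 - 10*s + 24)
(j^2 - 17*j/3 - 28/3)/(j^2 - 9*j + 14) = (j + 4/3)/(j - 2)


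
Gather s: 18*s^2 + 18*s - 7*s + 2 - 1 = 18*s^2 + 11*s + 1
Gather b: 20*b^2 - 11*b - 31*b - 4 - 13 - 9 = 20*b^2 - 42*b - 26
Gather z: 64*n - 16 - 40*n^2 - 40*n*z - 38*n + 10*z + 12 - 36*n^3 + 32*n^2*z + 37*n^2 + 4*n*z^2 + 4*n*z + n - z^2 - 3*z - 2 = -36*n^3 - 3*n^2 + 27*n + z^2*(4*n - 1) + z*(32*n^2 - 36*n + 7) - 6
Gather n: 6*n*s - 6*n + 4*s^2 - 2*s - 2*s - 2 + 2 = n*(6*s - 6) + 4*s^2 - 4*s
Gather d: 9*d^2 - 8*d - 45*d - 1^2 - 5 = 9*d^2 - 53*d - 6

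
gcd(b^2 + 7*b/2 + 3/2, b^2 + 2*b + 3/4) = b + 1/2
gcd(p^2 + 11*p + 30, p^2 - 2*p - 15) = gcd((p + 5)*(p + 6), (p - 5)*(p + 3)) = 1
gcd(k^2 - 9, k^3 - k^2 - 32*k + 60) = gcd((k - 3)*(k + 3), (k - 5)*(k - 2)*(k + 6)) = 1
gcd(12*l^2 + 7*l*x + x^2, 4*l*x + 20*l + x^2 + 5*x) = 4*l + x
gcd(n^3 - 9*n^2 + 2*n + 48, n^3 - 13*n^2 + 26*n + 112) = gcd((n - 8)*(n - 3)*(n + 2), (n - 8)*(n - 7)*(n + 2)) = n^2 - 6*n - 16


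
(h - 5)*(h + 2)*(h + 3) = h^3 - 19*h - 30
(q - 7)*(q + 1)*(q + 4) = q^3 - 2*q^2 - 31*q - 28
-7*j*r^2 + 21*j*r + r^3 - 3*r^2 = r*(-7*j + r)*(r - 3)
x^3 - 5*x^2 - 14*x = x*(x - 7)*(x + 2)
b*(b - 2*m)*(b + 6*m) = b^3 + 4*b^2*m - 12*b*m^2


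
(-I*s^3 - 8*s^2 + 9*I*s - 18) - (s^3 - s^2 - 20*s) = -s^3 - I*s^3 - 7*s^2 + 20*s + 9*I*s - 18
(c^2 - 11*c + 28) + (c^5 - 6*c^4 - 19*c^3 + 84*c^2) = c^5 - 6*c^4 - 19*c^3 + 85*c^2 - 11*c + 28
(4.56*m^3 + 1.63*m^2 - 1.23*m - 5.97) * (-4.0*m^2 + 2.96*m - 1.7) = -18.24*m^5 + 6.9776*m^4 + 1.9928*m^3 + 17.4682*m^2 - 15.5802*m + 10.149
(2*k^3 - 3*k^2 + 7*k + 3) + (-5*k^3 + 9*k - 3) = -3*k^3 - 3*k^2 + 16*k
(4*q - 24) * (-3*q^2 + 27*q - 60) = -12*q^3 + 180*q^2 - 888*q + 1440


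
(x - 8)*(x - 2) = x^2 - 10*x + 16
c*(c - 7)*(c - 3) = c^3 - 10*c^2 + 21*c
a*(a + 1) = a^2 + a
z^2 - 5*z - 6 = (z - 6)*(z + 1)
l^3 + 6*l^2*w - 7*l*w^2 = l*(l - w)*(l + 7*w)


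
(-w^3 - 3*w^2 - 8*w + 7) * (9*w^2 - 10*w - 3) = -9*w^5 - 17*w^4 - 39*w^3 + 152*w^2 - 46*w - 21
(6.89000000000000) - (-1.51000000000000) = 8.40000000000000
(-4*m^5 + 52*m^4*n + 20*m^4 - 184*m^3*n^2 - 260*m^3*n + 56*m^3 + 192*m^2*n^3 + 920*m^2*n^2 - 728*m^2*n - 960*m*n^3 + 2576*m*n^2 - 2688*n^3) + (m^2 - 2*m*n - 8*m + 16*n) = -4*m^5 + 52*m^4*n + 20*m^4 - 184*m^3*n^2 - 260*m^3*n + 56*m^3 + 192*m^2*n^3 + 920*m^2*n^2 - 728*m^2*n + m^2 - 960*m*n^3 + 2576*m*n^2 - 2*m*n - 8*m - 2688*n^3 + 16*n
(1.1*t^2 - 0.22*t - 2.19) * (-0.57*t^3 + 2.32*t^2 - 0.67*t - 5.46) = -0.627*t^5 + 2.6774*t^4 + 0.000899999999999901*t^3 - 10.9394*t^2 + 2.6685*t + 11.9574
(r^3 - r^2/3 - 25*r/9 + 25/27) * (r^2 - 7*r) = r^5 - 22*r^4/3 - 4*r^3/9 + 550*r^2/27 - 175*r/27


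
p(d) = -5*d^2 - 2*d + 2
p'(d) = -10*d - 2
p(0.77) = -2.50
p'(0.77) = -9.70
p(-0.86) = 0.02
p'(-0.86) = 6.60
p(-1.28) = -3.63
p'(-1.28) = 10.80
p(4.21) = -95.04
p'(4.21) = -44.10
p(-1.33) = -4.18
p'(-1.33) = 11.30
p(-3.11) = -40.14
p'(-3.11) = 29.10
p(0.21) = 1.36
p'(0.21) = -4.10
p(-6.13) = -173.62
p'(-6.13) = 59.30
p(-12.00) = -694.00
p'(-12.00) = 118.00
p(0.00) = 2.00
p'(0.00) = -2.00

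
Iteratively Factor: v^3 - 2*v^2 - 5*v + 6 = (v - 1)*(v^2 - v - 6) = (v - 3)*(v - 1)*(v + 2)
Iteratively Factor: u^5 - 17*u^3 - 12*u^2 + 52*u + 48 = (u - 2)*(u^4 + 2*u^3 - 13*u^2 - 38*u - 24) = (u - 2)*(u + 2)*(u^3 - 13*u - 12) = (u - 4)*(u - 2)*(u + 2)*(u^2 + 4*u + 3) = (u - 4)*(u - 2)*(u + 1)*(u + 2)*(u + 3)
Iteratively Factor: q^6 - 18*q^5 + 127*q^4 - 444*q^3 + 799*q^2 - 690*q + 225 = (q - 1)*(q^5 - 17*q^4 + 110*q^3 - 334*q^2 + 465*q - 225) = (q - 3)*(q - 1)*(q^4 - 14*q^3 + 68*q^2 - 130*q + 75) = (q - 5)*(q - 3)*(q - 1)*(q^3 - 9*q^2 + 23*q - 15) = (q - 5)^2*(q - 3)*(q - 1)*(q^2 - 4*q + 3) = (q - 5)^2*(q - 3)^2*(q - 1)*(q - 1)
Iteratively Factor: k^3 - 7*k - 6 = (k - 3)*(k^2 + 3*k + 2) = (k - 3)*(k + 1)*(k + 2)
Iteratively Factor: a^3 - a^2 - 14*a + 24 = (a - 3)*(a^2 + 2*a - 8) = (a - 3)*(a - 2)*(a + 4)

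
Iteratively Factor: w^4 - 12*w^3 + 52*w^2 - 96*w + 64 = (w - 4)*(w^3 - 8*w^2 + 20*w - 16) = (w - 4)*(w - 2)*(w^2 - 6*w + 8) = (w - 4)^2*(w - 2)*(w - 2)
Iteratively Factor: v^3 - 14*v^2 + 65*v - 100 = (v - 4)*(v^2 - 10*v + 25) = (v - 5)*(v - 4)*(v - 5)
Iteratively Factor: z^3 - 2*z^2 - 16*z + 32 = (z - 2)*(z^2 - 16) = (z - 2)*(z + 4)*(z - 4)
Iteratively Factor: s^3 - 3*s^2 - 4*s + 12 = (s - 3)*(s^2 - 4) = (s - 3)*(s + 2)*(s - 2)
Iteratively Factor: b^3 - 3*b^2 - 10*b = (b - 5)*(b^2 + 2*b) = b*(b - 5)*(b + 2)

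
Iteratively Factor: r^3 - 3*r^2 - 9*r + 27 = (r - 3)*(r^2 - 9) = (r - 3)*(r + 3)*(r - 3)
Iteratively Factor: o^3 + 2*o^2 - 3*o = (o + 3)*(o^2 - o) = o*(o + 3)*(o - 1)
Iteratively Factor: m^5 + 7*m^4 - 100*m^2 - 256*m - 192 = (m + 2)*(m^4 + 5*m^3 - 10*m^2 - 80*m - 96) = (m - 4)*(m + 2)*(m^3 + 9*m^2 + 26*m + 24) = (m - 4)*(m + 2)^2*(m^2 + 7*m + 12) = (m - 4)*(m + 2)^2*(m + 4)*(m + 3)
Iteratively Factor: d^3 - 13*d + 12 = (d + 4)*(d^2 - 4*d + 3) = (d - 3)*(d + 4)*(d - 1)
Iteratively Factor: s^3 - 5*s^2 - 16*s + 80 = (s - 4)*(s^2 - s - 20) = (s - 4)*(s + 4)*(s - 5)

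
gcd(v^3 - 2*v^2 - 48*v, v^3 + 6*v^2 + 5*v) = v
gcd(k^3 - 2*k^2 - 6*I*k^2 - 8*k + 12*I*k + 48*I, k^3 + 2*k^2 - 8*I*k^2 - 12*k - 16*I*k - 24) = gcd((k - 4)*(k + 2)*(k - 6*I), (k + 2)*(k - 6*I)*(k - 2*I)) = k^2 + k*(2 - 6*I) - 12*I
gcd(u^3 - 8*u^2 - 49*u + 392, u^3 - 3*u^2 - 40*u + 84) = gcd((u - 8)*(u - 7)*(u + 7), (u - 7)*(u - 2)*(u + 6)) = u - 7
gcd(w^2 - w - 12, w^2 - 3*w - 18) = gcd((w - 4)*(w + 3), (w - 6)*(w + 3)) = w + 3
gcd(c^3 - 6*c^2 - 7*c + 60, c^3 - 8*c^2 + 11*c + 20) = c^2 - 9*c + 20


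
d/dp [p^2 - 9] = 2*p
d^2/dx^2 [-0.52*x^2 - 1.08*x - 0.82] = -1.04000000000000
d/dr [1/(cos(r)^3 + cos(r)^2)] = (3*cos(r) + 2)*sin(r)/((cos(r) + 1)^2*cos(r)^3)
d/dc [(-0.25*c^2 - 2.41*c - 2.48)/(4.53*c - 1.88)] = (-1.1325*c^2 + 0.94*c + 15.7652)/(20.5209*c^2 - 17.0328*c + 3.5344)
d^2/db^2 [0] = 0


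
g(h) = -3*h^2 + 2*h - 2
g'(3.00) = -16.00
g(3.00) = -23.00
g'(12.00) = -70.00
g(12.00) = -410.00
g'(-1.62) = 11.72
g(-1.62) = -13.11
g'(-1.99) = 13.94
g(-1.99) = -17.86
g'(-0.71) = 6.26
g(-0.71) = -4.93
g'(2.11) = -10.66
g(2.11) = -11.14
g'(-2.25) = 15.50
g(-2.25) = -21.69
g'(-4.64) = 29.84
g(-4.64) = -75.87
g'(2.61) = -13.66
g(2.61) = -17.22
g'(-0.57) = 5.42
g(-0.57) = -4.11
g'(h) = 2 - 6*h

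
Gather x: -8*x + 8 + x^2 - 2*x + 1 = x^2 - 10*x + 9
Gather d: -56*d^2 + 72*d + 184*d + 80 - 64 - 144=-56*d^2 + 256*d - 128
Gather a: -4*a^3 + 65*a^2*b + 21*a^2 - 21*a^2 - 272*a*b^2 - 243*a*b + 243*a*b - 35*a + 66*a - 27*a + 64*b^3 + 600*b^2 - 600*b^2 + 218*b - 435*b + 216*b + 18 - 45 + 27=-4*a^3 + 65*a^2*b + a*(4 - 272*b^2) + 64*b^3 - b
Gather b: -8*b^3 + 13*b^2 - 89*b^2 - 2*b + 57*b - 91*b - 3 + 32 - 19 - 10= -8*b^3 - 76*b^2 - 36*b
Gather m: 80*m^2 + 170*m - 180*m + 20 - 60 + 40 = 80*m^2 - 10*m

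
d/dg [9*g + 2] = 9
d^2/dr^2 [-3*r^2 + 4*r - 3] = -6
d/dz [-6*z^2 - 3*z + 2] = -12*z - 3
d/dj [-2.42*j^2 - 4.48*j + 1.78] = -4.84*j - 4.48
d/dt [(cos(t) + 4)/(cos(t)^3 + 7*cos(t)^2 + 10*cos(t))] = (115*cos(t) + 19*cos(2*t) + cos(3*t) + 99)*sin(t)/(2*(cos(t) + 2)^2*(cos(t) + 5)^2*cos(t)^2)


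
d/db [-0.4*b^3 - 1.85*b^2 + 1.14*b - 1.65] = -1.2*b^2 - 3.7*b + 1.14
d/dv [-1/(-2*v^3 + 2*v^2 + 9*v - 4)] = (-6*v^2 + 4*v + 9)/(2*v^3 - 2*v^2 - 9*v + 4)^2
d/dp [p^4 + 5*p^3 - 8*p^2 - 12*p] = 4*p^3 + 15*p^2 - 16*p - 12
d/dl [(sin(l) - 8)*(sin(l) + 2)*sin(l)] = (3*sin(l)^2 - 12*sin(l) - 16)*cos(l)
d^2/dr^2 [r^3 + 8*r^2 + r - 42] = 6*r + 16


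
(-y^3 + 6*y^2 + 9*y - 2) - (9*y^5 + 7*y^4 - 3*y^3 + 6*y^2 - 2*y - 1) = -9*y^5 - 7*y^4 + 2*y^3 + 11*y - 1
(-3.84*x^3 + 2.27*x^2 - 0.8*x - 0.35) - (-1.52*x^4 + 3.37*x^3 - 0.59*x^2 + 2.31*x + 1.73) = 1.52*x^4 - 7.21*x^3 + 2.86*x^2 - 3.11*x - 2.08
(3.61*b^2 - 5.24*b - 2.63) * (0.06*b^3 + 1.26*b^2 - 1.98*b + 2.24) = 0.2166*b^5 + 4.2342*b^4 - 13.908*b^3 + 15.1478*b^2 - 6.5302*b - 5.8912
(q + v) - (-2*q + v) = 3*q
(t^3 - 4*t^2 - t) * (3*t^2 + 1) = 3*t^5 - 12*t^4 - 2*t^3 - 4*t^2 - t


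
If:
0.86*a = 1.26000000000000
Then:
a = 1.47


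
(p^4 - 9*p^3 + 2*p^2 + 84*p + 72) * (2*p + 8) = 2*p^5 - 10*p^4 - 68*p^3 + 184*p^2 + 816*p + 576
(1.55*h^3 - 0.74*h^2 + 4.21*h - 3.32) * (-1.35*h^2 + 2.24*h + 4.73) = -2.0925*h^5 + 4.471*h^4 - 0.00959999999999983*h^3 + 10.4122*h^2 + 12.4765*h - 15.7036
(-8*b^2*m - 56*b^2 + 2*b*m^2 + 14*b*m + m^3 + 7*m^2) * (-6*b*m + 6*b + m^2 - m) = 48*b^3*m^2 + 288*b^3*m - 336*b^3 - 20*b^2*m^3 - 120*b^2*m^2 + 140*b^2*m - 4*b*m^4 - 24*b*m^3 + 28*b*m^2 + m^5 + 6*m^4 - 7*m^3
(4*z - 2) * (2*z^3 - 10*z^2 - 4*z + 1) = 8*z^4 - 44*z^3 + 4*z^2 + 12*z - 2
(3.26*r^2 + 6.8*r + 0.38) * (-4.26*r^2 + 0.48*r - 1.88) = -13.8876*r^4 - 27.4032*r^3 - 4.4836*r^2 - 12.6016*r - 0.7144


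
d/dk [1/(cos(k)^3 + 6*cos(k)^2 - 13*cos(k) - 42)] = (3*cos(k)^2 + 12*cos(k) - 13)*sin(k)/(cos(k)^3 + 6*cos(k)^2 - 13*cos(k) - 42)^2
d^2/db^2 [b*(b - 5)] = 2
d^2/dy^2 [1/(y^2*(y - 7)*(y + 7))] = 2*(10*y^4 - 441*y^2 + 7203)/(y^4*(y^6 - 147*y^4 + 7203*y^2 - 117649))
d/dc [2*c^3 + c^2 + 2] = 2*c*(3*c + 1)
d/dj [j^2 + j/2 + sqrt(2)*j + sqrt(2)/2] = 2*j + 1/2 + sqrt(2)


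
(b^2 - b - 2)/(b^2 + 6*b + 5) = (b - 2)/(b + 5)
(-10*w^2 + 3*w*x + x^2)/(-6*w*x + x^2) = (10*w^2 - 3*w*x - x^2)/(x*(6*w - x))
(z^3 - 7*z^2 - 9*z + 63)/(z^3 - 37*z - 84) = (z - 3)/(z + 4)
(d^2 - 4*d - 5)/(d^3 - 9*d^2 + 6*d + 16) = (d - 5)/(d^2 - 10*d + 16)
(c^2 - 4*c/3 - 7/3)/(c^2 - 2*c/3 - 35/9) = 3*(c + 1)/(3*c + 5)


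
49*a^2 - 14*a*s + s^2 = (-7*a + s)^2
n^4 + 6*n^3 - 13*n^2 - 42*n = n*(n - 3)*(n + 2)*(n + 7)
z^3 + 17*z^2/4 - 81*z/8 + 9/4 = (z - 3/2)*(z - 1/4)*(z + 6)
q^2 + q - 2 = (q - 1)*(q + 2)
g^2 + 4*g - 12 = (g - 2)*(g + 6)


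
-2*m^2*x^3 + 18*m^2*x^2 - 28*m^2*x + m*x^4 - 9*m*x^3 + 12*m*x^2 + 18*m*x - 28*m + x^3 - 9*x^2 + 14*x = (-2*m + x)*(x - 7)*(x - 2)*(m*x + 1)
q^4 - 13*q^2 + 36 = (q - 3)*(q - 2)*(q + 2)*(q + 3)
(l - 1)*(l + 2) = l^2 + l - 2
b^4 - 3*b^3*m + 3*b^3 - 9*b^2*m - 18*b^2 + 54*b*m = b*(b - 3)*(b + 6)*(b - 3*m)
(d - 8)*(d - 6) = d^2 - 14*d + 48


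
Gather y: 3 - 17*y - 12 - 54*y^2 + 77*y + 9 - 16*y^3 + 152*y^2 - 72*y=-16*y^3 + 98*y^2 - 12*y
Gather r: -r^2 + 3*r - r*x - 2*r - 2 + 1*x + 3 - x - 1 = -r^2 + r*(1 - x)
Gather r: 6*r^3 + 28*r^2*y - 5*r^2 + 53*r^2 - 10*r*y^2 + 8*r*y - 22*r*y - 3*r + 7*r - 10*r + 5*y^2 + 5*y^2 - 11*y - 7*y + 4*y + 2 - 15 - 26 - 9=6*r^3 + r^2*(28*y + 48) + r*(-10*y^2 - 14*y - 6) + 10*y^2 - 14*y - 48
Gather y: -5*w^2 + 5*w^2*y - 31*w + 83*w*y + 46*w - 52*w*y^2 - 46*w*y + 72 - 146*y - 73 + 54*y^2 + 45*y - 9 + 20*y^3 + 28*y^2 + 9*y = -5*w^2 + 15*w + 20*y^3 + y^2*(82 - 52*w) + y*(5*w^2 + 37*w - 92) - 10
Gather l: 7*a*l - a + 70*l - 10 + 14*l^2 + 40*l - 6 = -a + 14*l^2 + l*(7*a + 110) - 16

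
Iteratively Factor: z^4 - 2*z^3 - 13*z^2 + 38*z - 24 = (z - 3)*(z^3 + z^2 - 10*z + 8) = (z - 3)*(z - 1)*(z^2 + 2*z - 8) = (z - 3)*(z - 1)*(z + 4)*(z - 2)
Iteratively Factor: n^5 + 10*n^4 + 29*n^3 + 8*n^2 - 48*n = (n - 1)*(n^4 + 11*n^3 + 40*n^2 + 48*n) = (n - 1)*(n + 4)*(n^3 + 7*n^2 + 12*n) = (n - 1)*(n + 4)^2*(n^2 + 3*n) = n*(n - 1)*(n + 4)^2*(n + 3)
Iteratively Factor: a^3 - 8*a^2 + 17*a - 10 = (a - 5)*(a^2 - 3*a + 2) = (a - 5)*(a - 2)*(a - 1)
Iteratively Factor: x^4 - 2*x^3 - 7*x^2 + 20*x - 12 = (x - 1)*(x^3 - x^2 - 8*x + 12) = (x - 2)*(x - 1)*(x^2 + x - 6) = (x - 2)^2*(x - 1)*(x + 3)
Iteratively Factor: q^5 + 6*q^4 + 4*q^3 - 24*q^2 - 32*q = (q + 2)*(q^4 + 4*q^3 - 4*q^2 - 16*q) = (q - 2)*(q + 2)*(q^3 + 6*q^2 + 8*q) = q*(q - 2)*(q + 2)*(q^2 + 6*q + 8) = q*(q - 2)*(q + 2)*(q + 4)*(q + 2)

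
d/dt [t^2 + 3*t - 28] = 2*t + 3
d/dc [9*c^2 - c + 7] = 18*c - 1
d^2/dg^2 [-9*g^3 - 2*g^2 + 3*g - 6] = -54*g - 4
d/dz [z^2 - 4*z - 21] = 2*z - 4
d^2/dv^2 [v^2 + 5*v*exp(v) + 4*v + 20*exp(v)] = 5*v*exp(v) + 30*exp(v) + 2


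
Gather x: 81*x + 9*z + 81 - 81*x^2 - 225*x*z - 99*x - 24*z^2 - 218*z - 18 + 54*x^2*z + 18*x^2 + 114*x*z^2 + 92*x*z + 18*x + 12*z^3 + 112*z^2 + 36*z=x^2*(54*z - 63) + x*(114*z^2 - 133*z) + 12*z^3 + 88*z^2 - 173*z + 63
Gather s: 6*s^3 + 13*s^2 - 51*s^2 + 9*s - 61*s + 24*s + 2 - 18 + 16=6*s^3 - 38*s^2 - 28*s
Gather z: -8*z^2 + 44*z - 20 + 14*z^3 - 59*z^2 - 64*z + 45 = 14*z^3 - 67*z^2 - 20*z + 25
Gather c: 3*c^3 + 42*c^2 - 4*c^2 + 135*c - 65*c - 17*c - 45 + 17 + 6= 3*c^3 + 38*c^2 + 53*c - 22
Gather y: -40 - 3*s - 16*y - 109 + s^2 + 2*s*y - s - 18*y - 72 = s^2 - 4*s + y*(2*s - 34) - 221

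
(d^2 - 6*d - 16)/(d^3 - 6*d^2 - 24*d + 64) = (d + 2)/(d^2 + 2*d - 8)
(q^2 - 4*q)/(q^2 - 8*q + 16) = q/(q - 4)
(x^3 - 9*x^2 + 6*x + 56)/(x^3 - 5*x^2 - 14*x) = (x - 4)/x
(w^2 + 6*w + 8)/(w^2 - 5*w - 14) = (w + 4)/(w - 7)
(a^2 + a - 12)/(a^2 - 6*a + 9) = (a + 4)/(a - 3)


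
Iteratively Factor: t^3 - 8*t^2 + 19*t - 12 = (t - 1)*(t^2 - 7*t + 12) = (t - 3)*(t - 1)*(t - 4)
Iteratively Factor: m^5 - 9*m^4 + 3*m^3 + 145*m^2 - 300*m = (m - 5)*(m^4 - 4*m^3 - 17*m^2 + 60*m) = m*(m - 5)*(m^3 - 4*m^2 - 17*m + 60) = m*(m - 5)^2*(m^2 + m - 12) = m*(m - 5)^2*(m - 3)*(m + 4)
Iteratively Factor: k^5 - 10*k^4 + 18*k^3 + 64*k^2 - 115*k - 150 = (k - 5)*(k^4 - 5*k^3 - 7*k^2 + 29*k + 30) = (k - 5)*(k + 1)*(k^3 - 6*k^2 - k + 30) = (k - 5)*(k - 3)*(k + 1)*(k^2 - 3*k - 10) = (k - 5)*(k - 3)*(k + 1)*(k + 2)*(k - 5)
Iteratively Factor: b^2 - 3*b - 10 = (b - 5)*(b + 2)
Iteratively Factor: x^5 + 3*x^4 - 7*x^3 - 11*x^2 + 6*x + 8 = (x - 1)*(x^4 + 4*x^3 - 3*x^2 - 14*x - 8) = (x - 1)*(x + 1)*(x^3 + 3*x^2 - 6*x - 8) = (x - 1)*(x + 1)*(x + 4)*(x^2 - x - 2) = (x - 1)*(x + 1)^2*(x + 4)*(x - 2)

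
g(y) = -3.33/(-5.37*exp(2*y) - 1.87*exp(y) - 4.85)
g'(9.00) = 0.00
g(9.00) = 0.00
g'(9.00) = 0.00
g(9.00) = 0.00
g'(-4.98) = -0.00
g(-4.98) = 0.68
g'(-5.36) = -0.00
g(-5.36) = 0.69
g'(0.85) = -0.14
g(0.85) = 0.09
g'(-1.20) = -0.15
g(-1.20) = 0.56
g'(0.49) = -0.21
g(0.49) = 0.15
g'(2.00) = -0.02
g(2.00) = 0.01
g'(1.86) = -0.03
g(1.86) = 0.01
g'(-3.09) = -0.01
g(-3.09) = 0.67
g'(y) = -3.33*(10.74*exp(2*y) + 1.87*exp(y))/(-5.37*exp(2*y) - 1.87*exp(y) - 4.85)^2 = (-35.7642*exp(y) - 6.2271)*exp(y)/(5.37*exp(2*y) + 1.87*exp(y) + 4.85)^2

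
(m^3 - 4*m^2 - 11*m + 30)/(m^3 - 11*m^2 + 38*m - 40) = (m + 3)/(m - 4)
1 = 1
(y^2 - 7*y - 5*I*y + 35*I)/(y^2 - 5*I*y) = (y - 7)/y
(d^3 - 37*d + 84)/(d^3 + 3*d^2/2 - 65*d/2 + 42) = 2*(d - 3)/(2*d - 3)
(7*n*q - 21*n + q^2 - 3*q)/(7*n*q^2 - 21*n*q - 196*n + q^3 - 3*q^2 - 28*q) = (q - 3)/(q^2 - 3*q - 28)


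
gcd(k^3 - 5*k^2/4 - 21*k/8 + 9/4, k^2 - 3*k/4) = k - 3/4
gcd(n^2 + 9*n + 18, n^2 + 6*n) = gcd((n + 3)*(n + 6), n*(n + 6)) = n + 6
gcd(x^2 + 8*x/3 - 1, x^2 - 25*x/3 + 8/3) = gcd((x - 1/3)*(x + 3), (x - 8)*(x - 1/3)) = x - 1/3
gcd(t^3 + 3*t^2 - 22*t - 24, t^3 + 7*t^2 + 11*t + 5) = t + 1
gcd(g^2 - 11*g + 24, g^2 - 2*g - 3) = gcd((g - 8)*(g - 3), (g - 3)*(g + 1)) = g - 3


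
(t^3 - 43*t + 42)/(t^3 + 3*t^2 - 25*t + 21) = (t - 6)/(t - 3)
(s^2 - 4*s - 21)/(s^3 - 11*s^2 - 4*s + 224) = (s + 3)/(s^2 - 4*s - 32)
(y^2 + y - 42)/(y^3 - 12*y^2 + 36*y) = (y + 7)/(y*(y - 6))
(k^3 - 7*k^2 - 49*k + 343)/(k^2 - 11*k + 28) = (k^2 - 49)/(k - 4)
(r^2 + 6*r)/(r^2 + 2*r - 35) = r*(r + 6)/(r^2 + 2*r - 35)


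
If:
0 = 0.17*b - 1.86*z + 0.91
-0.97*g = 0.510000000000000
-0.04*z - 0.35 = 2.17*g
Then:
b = 210.99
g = -0.53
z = 19.77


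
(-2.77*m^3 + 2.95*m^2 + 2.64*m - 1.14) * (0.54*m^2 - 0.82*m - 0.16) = -1.4958*m^5 + 3.8644*m^4 - 0.5502*m^3 - 3.2524*m^2 + 0.5124*m + 0.1824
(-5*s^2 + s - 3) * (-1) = 5*s^2 - s + 3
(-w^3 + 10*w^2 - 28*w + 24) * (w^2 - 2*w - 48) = -w^5 + 12*w^4 - 400*w^2 + 1296*w - 1152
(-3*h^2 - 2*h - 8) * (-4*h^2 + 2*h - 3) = 12*h^4 + 2*h^3 + 37*h^2 - 10*h + 24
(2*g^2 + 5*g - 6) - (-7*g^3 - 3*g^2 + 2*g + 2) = 7*g^3 + 5*g^2 + 3*g - 8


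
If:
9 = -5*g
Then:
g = -9/5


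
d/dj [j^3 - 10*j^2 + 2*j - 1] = 3*j^2 - 20*j + 2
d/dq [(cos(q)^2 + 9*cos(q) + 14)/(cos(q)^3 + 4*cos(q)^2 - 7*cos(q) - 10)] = (cos(q)^4 + 18*cos(q)^3 + 85*cos(q)^2 + 132*cos(q) - 8)*sin(q)/((cos(q) - 2)^2*(cos(q) + 1)^2*(cos(q) + 5)^2)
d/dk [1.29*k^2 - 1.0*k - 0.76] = 2.58*k - 1.0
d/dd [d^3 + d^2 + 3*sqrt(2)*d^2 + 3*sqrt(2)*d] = 3*d^2 + 2*d + 6*sqrt(2)*d + 3*sqrt(2)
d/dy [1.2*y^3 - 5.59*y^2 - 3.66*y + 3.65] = 3.6*y^2 - 11.18*y - 3.66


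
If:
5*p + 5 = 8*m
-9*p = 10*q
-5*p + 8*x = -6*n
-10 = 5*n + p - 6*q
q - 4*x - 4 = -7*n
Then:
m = -65/216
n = -14/135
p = -40/27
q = 4/3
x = -229/270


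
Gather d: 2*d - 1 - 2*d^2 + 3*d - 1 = -2*d^2 + 5*d - 2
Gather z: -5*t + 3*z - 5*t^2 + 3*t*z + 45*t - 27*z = -5*t^2 + 40*t + z*(3*t - 24)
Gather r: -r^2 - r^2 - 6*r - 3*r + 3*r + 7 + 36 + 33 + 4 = -2*r^2 - 6*r + 80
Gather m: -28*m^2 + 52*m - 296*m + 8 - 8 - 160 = -28*m^2 - 244*m - 160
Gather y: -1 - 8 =-9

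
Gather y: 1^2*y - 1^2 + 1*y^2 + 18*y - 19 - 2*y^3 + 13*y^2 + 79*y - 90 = -2*y^3 + 14*y^2 + 98*y - 110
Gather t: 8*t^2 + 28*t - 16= 8*t^2 + 28*t - 16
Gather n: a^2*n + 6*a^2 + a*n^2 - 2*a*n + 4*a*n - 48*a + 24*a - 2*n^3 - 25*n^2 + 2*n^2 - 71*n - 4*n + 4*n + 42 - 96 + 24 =6*a^2 - 24*a - 2*n^3 + n^2*(a - 23) + n*(a^2 + 2*a - 71) - 30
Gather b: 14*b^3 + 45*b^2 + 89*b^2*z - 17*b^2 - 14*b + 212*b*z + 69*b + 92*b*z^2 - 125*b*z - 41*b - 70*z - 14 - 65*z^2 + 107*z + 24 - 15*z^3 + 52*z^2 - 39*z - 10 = 14*b^3 + b^2*(89*z + 28) + b*(92*z^2 + 87*z + 14) - 15*z^3 - 13*z^2 - 2*z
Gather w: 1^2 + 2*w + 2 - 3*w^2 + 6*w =-3*w^2 + 8*w + 3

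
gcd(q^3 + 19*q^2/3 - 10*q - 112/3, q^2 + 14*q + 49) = q + 7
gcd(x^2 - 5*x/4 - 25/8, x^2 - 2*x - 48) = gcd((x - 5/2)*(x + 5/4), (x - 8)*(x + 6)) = 1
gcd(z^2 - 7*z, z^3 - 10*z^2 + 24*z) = z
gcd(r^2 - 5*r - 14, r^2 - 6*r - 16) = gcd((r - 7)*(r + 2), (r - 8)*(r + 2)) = r + 2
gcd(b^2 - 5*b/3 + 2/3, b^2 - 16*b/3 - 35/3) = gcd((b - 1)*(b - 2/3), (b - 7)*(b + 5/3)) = 1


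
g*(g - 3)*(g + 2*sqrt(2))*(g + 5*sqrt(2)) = g^4 - 3*g^3 + 7*sqrt(2)*g^3 - 21*sqrt(2)*g^2 + 20*g^2 - 60*g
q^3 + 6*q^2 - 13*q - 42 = (q - 3)*(q + 2)*(q + 7)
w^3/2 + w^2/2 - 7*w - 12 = (w/2 + 1)*(w - 4)*(w + 3)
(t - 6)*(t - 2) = t^2 - 8*t + 12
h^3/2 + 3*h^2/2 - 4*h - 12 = (h/2 + sqrt(2))*(h + 3)*(h - 2*sqrt(2))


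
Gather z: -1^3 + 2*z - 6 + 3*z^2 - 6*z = 3*z^2 - 4*z - 7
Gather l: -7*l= -7*l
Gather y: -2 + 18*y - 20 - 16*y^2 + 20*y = -16*y^2 + 38*y - 22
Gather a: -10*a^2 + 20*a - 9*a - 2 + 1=-10*a^2 + 11*a - 1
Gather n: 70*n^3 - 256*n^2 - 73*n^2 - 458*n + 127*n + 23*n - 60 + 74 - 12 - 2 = 70*n^3 - 329*n^2 - 308*n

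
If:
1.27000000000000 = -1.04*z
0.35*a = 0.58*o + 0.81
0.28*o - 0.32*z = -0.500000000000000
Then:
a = -2.96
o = -3.18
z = -1.22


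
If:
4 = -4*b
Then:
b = -1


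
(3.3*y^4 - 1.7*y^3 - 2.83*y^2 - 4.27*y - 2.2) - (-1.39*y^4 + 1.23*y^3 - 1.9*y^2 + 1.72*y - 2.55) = 4.69*y^4 - 2.93*y^3 - 0.93*y^2 - 5.99*y + 0.35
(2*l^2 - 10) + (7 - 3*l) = 2*l^2 - 3*l - 3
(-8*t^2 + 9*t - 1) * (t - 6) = -8*t^3 + 57*t^2 - 55*t + 6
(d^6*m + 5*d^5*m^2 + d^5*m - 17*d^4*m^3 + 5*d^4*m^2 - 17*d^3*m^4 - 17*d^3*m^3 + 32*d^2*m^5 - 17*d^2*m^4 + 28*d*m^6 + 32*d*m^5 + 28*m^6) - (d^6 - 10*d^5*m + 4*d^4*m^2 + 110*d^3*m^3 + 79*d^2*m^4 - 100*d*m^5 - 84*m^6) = d^6*m - d^6 + 5*d^5*m^2 + 11*d^5*m - 17*d^4*m^3 + d^4*m^2 - 17*d^3*m^4 - 127*d^3*m^3 + 32*d^2*m^5 - 96*d^2*m^4 + 28*d*m^6 + 132*d*m^5 + 112*m^6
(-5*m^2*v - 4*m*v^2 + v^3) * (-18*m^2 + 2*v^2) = 90*m^4*v + 72*m^3*v^2 - 28*m^2*v^3 - 8*m*v^4 + 2*v^5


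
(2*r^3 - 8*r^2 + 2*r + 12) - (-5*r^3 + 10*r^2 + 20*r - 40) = 7*r^3 - 18*r^2 - 18*r + 52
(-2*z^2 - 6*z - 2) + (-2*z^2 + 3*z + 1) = -4*z^2 - 3*z - 1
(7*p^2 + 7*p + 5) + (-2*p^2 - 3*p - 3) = 5*p^2 + 4*p + 2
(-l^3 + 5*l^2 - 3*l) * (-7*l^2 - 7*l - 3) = 7*l^5 - 28*l^4 - 11*l^3 + 6*l^2 + 9*l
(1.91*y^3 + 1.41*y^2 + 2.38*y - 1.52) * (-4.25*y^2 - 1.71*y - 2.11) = -8.1175*y^5 - 9.2586*y^4 - 16.5562*y^3 - 0.5849*y^2 - 2.4226*y + 3.2072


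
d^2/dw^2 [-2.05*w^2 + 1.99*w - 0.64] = -4.10000000000000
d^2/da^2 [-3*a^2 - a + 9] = -6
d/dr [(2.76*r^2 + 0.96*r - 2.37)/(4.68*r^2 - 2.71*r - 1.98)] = (-11.9724*r^2 + 11.2536*r - 8.3235)/(21.9024*r^4 - 25.3656*r^3 - 11.1887*r^2 + 10.7316*r + 3.9204)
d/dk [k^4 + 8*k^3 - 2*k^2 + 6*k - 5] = 4*k^3 + 24*k^2 - 4*k + 6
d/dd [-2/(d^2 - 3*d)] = 2*(2*d - 3)/(d^2*(d - 3)^2)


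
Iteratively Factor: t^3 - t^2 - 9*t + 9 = (t - 3)*(t^2 + 2*t - 3) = (t - 3)*(t - 1)*(t + 3)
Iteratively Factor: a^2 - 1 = (a - 1)*(a + 1)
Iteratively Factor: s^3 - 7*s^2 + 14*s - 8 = (s - 1)*(s^2 - 6*s + 8) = (s - 4)*(s - 1)*(s - 2)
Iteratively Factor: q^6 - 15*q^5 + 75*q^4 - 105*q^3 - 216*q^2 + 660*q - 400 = (q - 5)*(q^5 - 10*q^4 + 25*q^3 + 20*q^2 - 116*q + 80) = (q - 5)^2*(q^4 - 5*q^3 + 20*q - 16) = (q - 5)^2*(q - 2)*(q^3 - 3*q^2 - 6*q + 8) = (q - 5)^2*(q - 4)*(q - 2)*(q^2 + q - 2) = (q - 5)^2*(q - 4)*(q - 2)*(q - 1)*(q + 2)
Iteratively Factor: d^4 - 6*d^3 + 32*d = (d + 2)*(d^3 - 8*d^2 + 16*d) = (d - 4)*(d + 2)*(d^2 - 4*d) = (d - 4)^2*(d + 2)*(d)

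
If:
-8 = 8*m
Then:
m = -1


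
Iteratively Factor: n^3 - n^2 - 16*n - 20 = (n + 2)*(n^2 - 3*n - 10) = (n - 5)*(n + 2)*(n + 2)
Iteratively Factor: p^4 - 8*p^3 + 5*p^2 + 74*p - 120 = (p - 4)*(p^3 - 4*p^2 - 11*p + 30) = (p - 4)*(p - 2)*(p^2 - 2*p - 15) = (p - 4)*(p - 2)*(p + 3)*(p - 5)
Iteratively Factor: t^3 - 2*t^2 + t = (t - 1)*(t^2 - t) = t*(t - 1)*(t - 1)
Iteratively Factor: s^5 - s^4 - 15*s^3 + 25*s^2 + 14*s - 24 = (s - 2)*(s^4 + s^3 - 13*s^2 - s + 12) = (s - 2)*(s - 1)*(s^3 + 2*s^2 - 11*s - 12) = (s - 2)*(s - 1)*(s + 4)*(s^2 - 2*s - 3) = (s - 3)*(s - 2)*(s - 1)*(s + 4)*(s + 1)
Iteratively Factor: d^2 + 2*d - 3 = (d + 3)*(d - 1)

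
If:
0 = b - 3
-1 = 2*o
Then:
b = 3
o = -1/2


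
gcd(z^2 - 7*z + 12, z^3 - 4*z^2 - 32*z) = 1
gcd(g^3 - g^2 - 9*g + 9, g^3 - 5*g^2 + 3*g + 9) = g - 3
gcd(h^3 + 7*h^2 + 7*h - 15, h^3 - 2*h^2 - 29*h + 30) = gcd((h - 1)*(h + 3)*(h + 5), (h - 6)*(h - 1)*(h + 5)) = h^2 + 4*h - 5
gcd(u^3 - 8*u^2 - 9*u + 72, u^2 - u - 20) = 1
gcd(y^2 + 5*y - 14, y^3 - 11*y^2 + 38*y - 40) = y - 2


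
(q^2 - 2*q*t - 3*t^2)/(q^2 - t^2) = (q - 3*t)/(q - t)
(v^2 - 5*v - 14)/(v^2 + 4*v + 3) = (v^2 - 5*v - 14)/(v^2 + 4*v + 3)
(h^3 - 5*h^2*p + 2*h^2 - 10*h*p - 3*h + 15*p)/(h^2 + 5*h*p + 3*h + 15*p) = (h^2 - 5*h*p - h + 5*p)/(h + 5*p)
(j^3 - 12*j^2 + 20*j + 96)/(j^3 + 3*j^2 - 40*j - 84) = (j - 8)/(j + 7)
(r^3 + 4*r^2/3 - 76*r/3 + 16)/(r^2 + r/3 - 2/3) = (r^2 + 2*r - 24)/(r + 1)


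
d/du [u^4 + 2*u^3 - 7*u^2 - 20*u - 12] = 4*u^3 + 6*u^2 - 14*u - 20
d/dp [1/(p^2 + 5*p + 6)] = (-2*p - 5)/(p^2 + 5*p + 6)^2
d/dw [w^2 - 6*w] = 2*w - 6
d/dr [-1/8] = 0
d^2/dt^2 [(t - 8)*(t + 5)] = 2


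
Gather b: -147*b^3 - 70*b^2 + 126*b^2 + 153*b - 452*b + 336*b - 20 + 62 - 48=-147*b^3 + 56*b^2 + 37*b - 6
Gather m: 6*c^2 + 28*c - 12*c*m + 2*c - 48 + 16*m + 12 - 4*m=6*c^2 + 30*c + m*(12 - 12*c) - 36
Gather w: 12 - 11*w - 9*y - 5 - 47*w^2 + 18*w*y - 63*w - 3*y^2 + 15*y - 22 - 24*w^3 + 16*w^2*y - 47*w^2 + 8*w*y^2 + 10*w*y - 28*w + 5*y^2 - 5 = -24*w^3 + w^2*(16*y - 94) + w*(8*y^2 + 28*y - 102) + 2*y^2 + 6*y - 20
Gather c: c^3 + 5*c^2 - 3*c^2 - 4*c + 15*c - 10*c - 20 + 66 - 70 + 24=c^3 + 2*c^2 + c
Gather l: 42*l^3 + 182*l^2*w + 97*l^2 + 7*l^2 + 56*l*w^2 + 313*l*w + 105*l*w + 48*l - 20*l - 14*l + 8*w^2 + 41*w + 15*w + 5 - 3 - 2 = 42*l^3 + l^2*(182*w + 104) + l*(56*w^2 + 418*w + 14) + 8*w^2 + 56*w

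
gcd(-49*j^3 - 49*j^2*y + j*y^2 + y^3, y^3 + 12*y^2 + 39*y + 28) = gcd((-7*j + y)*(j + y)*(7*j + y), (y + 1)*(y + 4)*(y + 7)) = 1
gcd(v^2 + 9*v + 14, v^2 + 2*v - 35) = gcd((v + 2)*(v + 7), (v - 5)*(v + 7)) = v + 7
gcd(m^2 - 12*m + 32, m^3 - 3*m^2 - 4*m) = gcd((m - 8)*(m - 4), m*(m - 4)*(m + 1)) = m - 4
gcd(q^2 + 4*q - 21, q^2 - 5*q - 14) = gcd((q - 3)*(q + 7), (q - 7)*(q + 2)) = 1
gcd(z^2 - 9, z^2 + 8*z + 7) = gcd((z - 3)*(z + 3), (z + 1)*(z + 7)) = 1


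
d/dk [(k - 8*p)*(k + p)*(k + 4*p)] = 3*k^2 - 6*k*p - 36*p^2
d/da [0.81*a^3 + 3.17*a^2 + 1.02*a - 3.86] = 2.43*a^2 + 6.34*a + 1.02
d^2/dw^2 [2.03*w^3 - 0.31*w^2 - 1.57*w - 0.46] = 12.18*w - 0.62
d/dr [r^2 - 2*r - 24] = 2*r - 2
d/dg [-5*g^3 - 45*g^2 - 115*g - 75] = -15*g^2 - 90*g - 115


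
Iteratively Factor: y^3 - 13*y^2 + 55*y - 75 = (y - 3)*(y^2 - 10*y + 25) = (y - 5)*(y - 3)*(y - 5)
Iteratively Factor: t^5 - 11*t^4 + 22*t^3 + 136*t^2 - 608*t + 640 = (t - 4)*(t^4 - 7*t^3 - 6*t^2 + 112*t - 160) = (t - 4)*(t + 4)*(t^3 - 11*t^2 + 38*t - 40) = (t - 4)^2*(t + 4)*(t^2 - 7*t + 10) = (t - 4)^2*(t - 2)*(t + 4)*(t - 5)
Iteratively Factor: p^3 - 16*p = (p - 4)*(p^2 + 4*p) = p*(p - 4)*(p + 4)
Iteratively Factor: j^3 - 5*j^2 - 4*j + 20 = (j + 2)*(j^2 - 7*j + 10) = (j - 5)*(j + 2)*(j - 2)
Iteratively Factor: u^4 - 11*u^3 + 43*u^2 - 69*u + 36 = (u - 3)*(u^3 - 8*u^2 + 19*u - 12) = (u - 4)*(u - 3)*(u^2 - 4*u + 3) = (u - 4)*(u - 3)^2*(u - 1)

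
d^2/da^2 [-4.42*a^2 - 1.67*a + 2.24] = -8.84000000000000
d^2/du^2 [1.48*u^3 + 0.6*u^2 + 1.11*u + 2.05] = 8.88*u + 1.2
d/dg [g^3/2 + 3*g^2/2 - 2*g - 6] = 3*g^2/2 + 3*g - 2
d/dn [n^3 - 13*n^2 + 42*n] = 3*n^2 - 26*n + 42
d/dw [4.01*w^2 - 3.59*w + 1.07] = 8.02*w - 3.59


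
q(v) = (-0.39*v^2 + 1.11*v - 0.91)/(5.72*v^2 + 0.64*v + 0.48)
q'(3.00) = -0.01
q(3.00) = -0.02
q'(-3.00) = -0.04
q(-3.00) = -0.15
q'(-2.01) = -0.09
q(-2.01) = -0.21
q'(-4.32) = -0.02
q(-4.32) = -0.12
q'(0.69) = 0.37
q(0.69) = -0.09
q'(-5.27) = -0.01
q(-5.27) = -0.11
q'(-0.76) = -0.95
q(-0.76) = -0.60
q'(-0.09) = 0.72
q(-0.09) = -2.16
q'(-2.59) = -0.05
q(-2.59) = -0.17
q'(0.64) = 0.46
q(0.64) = -0.11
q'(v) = (1.11 - 0.78*v)/(5.72*v^2 + 0.64*v + 0.48) + (-11.44*v - 0.64)*(-0.39*v^2 + 1.11*v - 0.91)/(5.72*v^2 + 0.64*v + 0.48)^2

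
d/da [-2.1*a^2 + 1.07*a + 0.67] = 1.07 - 4.2*a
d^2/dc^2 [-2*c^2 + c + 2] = -4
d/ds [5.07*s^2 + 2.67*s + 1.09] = 10.14*s + 2.67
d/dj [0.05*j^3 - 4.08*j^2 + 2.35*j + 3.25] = 0.15*j^2 - 8.16*j + 2.35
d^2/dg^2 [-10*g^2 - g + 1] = -20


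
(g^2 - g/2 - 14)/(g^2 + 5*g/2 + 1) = (2*g^2 - g - 28)/(2*g^2 + 5*g + 2)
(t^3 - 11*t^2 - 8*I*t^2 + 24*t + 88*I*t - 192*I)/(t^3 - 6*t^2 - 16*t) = (t^2 - t*(3 + 8*I) + 24*I)/(t*(t + 2))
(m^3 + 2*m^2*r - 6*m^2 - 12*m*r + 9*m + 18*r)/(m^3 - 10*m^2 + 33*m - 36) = (m + 2*r)/(m - 4)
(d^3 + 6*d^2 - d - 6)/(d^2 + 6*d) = d - 1/d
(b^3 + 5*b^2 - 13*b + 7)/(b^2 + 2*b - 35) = (b^2 - 2*b + 1)/(b - 5)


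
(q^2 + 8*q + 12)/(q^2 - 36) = (q + 2)/(q - 6)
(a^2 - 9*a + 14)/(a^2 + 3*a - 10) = (a - 7)/(a + 5)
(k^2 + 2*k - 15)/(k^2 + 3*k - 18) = (k + 5)/(k + 6)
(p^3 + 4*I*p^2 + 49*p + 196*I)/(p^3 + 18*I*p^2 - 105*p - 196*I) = (p - 7*I)/(p + 7*I)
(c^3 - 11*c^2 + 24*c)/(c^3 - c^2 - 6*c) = (c - 8)/(c + 2)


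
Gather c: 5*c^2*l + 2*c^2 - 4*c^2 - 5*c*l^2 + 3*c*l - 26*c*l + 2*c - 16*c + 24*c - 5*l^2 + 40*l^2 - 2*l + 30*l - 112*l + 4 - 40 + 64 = c^2*(5*l - 2) + c*(-5*l^2 - 23*l + 10) + 35*l^2 - 84*l + 28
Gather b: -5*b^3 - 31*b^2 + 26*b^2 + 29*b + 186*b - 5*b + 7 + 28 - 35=-5*b^3 - 5*b^2 + 210*b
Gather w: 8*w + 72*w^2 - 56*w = 72*w^2 - 48*w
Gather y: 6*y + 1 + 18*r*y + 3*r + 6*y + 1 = 3*r + y*(18*r + 12) + 2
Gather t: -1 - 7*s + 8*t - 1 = -7*s + 8*t - 2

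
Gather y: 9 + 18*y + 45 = 18*y + 54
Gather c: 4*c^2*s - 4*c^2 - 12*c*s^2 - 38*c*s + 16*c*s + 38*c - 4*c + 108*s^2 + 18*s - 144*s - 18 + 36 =c^2*(4*s - 4) + c*(-12*s^2 - 22*s + 34) + 108*s^2 - 126*s + 18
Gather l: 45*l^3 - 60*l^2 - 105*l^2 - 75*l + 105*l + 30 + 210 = 45*l^3 - 165*l^2 + 30*l + 240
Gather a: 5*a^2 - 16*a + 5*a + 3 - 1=5*a^2 - 11*a + 2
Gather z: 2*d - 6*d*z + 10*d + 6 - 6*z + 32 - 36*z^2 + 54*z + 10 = 12*d - 36*z^2 + z*(48 - 6*d) + 48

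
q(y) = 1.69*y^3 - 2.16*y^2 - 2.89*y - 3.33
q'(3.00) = 29.78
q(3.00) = 14.19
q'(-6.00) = 205.55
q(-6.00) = -428.79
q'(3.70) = 50.53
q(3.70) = 42.01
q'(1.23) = -0.53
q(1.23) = -7.01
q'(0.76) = -3.24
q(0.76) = -6.03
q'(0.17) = -3.48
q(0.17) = -3.88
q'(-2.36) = 35.54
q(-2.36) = -30.75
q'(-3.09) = 58.87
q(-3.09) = -64.88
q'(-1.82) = 21.77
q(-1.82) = -15.41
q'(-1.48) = 14.61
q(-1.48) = -9.26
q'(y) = 5.07*y^2 - 4.32*y - 2.89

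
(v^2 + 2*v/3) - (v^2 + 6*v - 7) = 7 - 16*v/3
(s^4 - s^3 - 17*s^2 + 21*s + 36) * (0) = 0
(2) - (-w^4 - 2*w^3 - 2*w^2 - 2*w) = w^4 + 2*w^3 + 2*w^2 + 2*w + 2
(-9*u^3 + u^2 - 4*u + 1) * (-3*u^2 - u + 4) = 27*u^5 + 6*u^4 - 25*u^3 + 5*u^2 - 17*u + 4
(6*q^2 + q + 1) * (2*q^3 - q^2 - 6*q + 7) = 12*q^5 - 4*q^4 - 35*q^3 + 35*q^2 + q + 7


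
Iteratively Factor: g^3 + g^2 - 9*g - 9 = (g + 3)*(g^2 - 2*g - 3) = (g + 1)*(g + 3)*(g - 3)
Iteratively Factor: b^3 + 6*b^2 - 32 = (b + 4)*(b^2 + 2*b - 8) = (b + 4)^2*(b - 2)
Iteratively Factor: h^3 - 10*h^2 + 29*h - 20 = (h - 5)*(h^2 - 5*h + 4) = (h - 5)*(h - 4)*(h - 1)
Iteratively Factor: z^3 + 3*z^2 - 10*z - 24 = (z - 3)*(z^2 + 6*z + 8) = (z - 3)*(z + 4)*(z + 2)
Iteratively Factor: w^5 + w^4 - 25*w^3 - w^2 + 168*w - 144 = (w + 4)*(w^4 - 3*w^3 - 13*w^2 + 51*w - 36) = (w - 3)*(w + 4)*(w^3 - 13*w + 12) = (w - 3)^2*(w + 4)*(w^2 + 3*w - 4) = (w - 3)^2*(w + 4)^2*(w - 1)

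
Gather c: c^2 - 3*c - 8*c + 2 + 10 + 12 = c^2 - 11*c + 24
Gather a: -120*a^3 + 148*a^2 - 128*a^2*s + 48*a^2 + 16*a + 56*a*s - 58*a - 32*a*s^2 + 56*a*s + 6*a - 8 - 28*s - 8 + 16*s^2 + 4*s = -120*a^3 + a^2*(196 - 128*s) + a*(-32*s^2 + 112*s - 36) + 16*s^2 - 24*s - 16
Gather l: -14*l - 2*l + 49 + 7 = 56 - 16*l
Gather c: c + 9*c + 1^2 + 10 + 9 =10*c + 20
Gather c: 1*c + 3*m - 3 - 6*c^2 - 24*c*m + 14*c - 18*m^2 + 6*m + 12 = -6*c^2 + c*(15 - 24*m) - 18*m^2 + 9*m + 9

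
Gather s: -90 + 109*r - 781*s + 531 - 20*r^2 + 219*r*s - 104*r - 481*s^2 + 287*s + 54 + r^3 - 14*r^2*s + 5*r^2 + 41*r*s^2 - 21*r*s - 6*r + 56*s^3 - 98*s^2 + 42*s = r^3 - 15*r^2 - r + 56*s^3 + s^2*(41*r - 579) + s*(-14*r^2 + 198*r - 452) + 495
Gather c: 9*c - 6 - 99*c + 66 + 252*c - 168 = 162*c - 108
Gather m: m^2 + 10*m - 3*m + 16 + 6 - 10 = m^2 + 7*m + 12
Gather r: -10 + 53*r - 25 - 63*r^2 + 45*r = -63*r^2 + 98*r - 35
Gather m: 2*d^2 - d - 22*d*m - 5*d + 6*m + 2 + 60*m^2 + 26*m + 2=2*d^2 - 6*d + 60*m^2 + m*(32 - 22*d) + 4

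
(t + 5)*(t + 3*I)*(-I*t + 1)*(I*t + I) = t^4 + 6*t^3 + 4*I*t^3 + 2*t^2 + 24*I*t^2 - 18*t + 20*I*t - 15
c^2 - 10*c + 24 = (c - 6)*(c - 4)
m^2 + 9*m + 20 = (m + 4)*(m + 5)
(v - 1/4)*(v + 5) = v^2 + 19*v/4 - 5/4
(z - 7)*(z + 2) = z^2 - 5*z - 14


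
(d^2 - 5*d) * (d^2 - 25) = d^4 - 5*d^3 - 25*d^2 + 125*d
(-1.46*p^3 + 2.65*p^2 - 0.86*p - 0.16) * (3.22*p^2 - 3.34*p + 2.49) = -4.7012*p^5 + 13.4094*p^4 - 15.2556*p^3 + 8.9557*p^2 - 1.607*p - 0.3984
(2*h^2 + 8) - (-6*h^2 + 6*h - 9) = 8*h^2 - 6*h + 17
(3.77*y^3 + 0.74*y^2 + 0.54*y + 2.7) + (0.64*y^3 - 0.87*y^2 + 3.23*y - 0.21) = 4.41*y^3 - 0.13*y^2 + 3.77*y + 2.49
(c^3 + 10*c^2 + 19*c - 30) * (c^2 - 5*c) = c^5 + 5*c^4 - 31*c^3 - 125*c^2 + 150*c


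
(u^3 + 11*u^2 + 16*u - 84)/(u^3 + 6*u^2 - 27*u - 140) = (u^2 + 4*u - 12)/(u^2 - u - 20)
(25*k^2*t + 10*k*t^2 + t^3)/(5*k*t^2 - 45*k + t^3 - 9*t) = t*(5*k + t)/(t^2 - 9)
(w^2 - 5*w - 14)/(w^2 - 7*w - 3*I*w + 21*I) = (w + 2)/(w - 3*I)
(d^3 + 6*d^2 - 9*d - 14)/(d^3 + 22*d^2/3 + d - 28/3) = 3*(d^2 - d - 2)/(3*d^2 + d - 4)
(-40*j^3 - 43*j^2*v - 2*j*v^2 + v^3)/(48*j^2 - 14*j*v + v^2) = (5*j^2 + 6*j*v + v^2)/(-6*j + v)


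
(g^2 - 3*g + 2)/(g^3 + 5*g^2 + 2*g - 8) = (g - 2)/(g^2 + 6*g + 8)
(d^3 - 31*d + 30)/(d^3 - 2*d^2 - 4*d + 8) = (d^3 - 31*d + 30)/(d^3 - 2*d^2 - 4*d + 8)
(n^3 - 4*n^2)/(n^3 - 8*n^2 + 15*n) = n*(n - 4)/(n^2 - 8*n + 15)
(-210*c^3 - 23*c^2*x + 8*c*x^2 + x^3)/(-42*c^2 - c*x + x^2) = (-35*c^2 + 2*c*x + x^2)/(-7*c + x)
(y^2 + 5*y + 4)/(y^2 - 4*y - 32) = (y + 1)/(y - 8)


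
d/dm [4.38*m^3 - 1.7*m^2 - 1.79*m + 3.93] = 13.14*m^2 - 3.4*m - 1.79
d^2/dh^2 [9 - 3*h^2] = -6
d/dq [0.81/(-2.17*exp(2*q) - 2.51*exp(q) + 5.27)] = (3.5154*exp(q) + 2.0331)*exp(q)/(2.17*exp(2*q) + 2.51*exp(q) - 5.27)^2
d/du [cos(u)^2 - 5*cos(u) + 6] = (5 - 2*cos(u))*sin(u)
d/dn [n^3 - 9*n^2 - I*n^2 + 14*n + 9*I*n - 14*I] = 3*n^2 - 18*n - 2*I*n + 14 + 9*I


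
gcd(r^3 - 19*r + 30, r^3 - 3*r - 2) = r - 2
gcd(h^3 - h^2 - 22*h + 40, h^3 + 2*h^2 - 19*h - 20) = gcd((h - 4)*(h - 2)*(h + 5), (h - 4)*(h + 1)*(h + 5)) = h^2 + h - 20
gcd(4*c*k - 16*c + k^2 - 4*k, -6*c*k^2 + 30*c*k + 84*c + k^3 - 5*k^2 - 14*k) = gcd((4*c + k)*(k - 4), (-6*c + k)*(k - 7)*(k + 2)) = 1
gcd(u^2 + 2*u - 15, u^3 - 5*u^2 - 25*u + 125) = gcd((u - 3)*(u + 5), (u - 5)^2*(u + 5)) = u + 5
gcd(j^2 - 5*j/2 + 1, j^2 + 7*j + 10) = 1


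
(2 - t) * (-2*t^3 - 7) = 2*t^4 - 4*t^3 + 7*t - 14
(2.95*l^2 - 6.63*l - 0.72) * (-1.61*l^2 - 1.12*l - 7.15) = -4.7495*l^4 + 7.3703*l^3 - 12.5077*l^2 + 48.2109*l + 5.148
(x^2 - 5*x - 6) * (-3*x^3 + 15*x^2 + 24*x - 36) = -3*x^5 + 30*x^4 - 33*x^3 - 246*x^2 + 36*x + 216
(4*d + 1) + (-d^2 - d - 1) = -d^2 + 3*d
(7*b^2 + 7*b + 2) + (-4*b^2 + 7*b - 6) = 3*b^2 + 14*b - 4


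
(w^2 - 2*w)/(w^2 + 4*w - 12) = w/(w + 6)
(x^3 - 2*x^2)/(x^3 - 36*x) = x*(x - 2)/(x^2 - 36)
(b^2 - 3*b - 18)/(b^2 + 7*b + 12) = (b - 6)/(b + 4)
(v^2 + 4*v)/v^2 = (v + 4)/v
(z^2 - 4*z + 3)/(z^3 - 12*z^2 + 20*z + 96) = (z^2 - 4*z + 3)/(z^3 - 12*z^2 + 20*z + 96)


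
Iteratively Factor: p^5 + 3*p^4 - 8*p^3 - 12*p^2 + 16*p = (p - 1)*(p^4 + 4*p^3 - 4*p^2 - 16*p) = p*(p - 1)*(p^3 + 4*p^2 - 4*p - 16) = p*(p - 1)*(p + 4)*(p^2 - 4) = p*(p - 1)*(p + 2)*(p + 4)*(p - 2)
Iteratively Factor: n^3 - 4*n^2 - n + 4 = (n - 1)*(n^2 - 3*n - 4) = (n - 4)*(n - 1)*(n + 1)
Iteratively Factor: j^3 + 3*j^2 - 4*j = (j + 4)*(j^2 - j) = (j - 1)*(j + 4)*(j)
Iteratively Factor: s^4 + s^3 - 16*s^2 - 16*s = (s + 1)*(s^3 - 16*s) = (s + 1)*(s + 4)*(s^2 - 4*s) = s*(s + 1)*(s + 4)*(s - 4)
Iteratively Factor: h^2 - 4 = (h - 2)*(h + 2)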